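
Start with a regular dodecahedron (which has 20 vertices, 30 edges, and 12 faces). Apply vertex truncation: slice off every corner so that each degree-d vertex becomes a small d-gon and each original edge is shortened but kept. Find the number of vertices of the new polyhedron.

60

Truncation replaces each original edge-end by a new vertex, so V′ = 2E = 60.
Each original edge survives, and each old vertex of degree d contributes d new edges; summing degrees gives Σd = 2E, so E′ = E + 2E = 3E = 90.
Each original face survives and each original vertex becomes one new face: F′ = F + V = 32.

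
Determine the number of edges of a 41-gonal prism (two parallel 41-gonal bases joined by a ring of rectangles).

123

A prism on an n-gon has two n-gon bases and n rectangular sides: V = 2·41 = 82, E = 3·41 = 123, F = 41 + 2 = 43.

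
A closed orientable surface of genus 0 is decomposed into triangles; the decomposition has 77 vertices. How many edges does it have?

225

χ = 2 − 2·0 = 2, and every face is a triangle so 3F = 2E.
V − E + F = 2 with E = 3F/2 gives 77 − (3/2 − 1)·F = 2, so F = 150 and E = 225.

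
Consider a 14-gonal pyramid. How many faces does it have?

15

A pyramid on an n-gon base has one n-gon and n triangles: V = 14 + 1 = 15, E = 2·14 = 28, F = 14 + 1 = 15.
Check: V − E + F = 15 − 28 + 15 = 2.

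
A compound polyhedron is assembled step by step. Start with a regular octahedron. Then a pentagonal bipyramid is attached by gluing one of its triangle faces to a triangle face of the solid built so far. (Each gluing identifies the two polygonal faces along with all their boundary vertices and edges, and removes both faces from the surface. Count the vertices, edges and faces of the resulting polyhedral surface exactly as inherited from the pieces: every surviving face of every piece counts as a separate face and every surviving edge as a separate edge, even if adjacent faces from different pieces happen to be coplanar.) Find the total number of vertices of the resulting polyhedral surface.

A regular octahedron: V=6, E=12, F=8.
Attach a pentagonal bipyramid (V=7, E=15, F=10) along a 3-gon: merge 3 vertices and 3 edges, delete both glued faces → V=10, E=24, F=16.
Check: V − E + F = 10 − 24 + 16 = 2.

10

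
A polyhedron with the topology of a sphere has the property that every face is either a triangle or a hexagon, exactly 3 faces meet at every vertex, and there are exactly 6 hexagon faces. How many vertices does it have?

16

Let x be the number of triangles; then F = 6 + x.
Edge–face incidences: 2E = 6·6 + 3·x = 36 + 3x.
Every vertex has degree 3, so 3V = 2E.
Euler: V − E + F = 2 ⇒ (2E)/3 − E + (6 + x) = 2.
Multiply by 6: 2·(2E) − 3·(2E) + 6·(6 + x) = 12, i.e. 36 + 6x − (36 + 3x) = 12.
Collecting terms: 3x = 12, so x = 4.
Then 2E = 36 + 3·4 = 48, so E = 24, V = 2E/3 = 16, F = 6 + 4 = 10.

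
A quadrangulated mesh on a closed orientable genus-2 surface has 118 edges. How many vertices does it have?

χ = 2 − 2·2 = -2, and every face is a square so 4F = 2E.
F = 2E/4 = 59. Then V = -2 + E − F = -2 + 118 − 59 = 57.

57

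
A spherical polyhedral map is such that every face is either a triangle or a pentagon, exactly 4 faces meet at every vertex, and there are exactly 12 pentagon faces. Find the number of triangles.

20

Let x be the number of triangles; then F = 12 + x.
Edge–face incidences: 2E = 5·12 + 3·x = 60 + 3x.
Every vertex has degree 4, so 4V = 2E.
Euler: V − E + F = 2 ⇒ (2E)/4 − E + (12 + x) = 2.
Multiply by 8: 2·(2E) − 4·(2E) + 8·(12 + x) = 16, i.e. 96 + 8x − 2·(60 + 3x) = 16.
Collecting terms: 2x − 24 = 16, so 2x = 40, so x = 20.
Then 2E = 60 + 3·20 = 120, so E = 60, V = 2E/4 = 30, F = 12 + 20 = 32.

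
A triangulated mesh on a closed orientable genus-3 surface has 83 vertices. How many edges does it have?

261

χ = 2 − 2·3 = -4, and every face is a triangle so 3F = 2E.
V − E + F = -4 with E = 3F/2 gives 83 − (3/2 − 1)·F = -4, so F = 174 and E = 261.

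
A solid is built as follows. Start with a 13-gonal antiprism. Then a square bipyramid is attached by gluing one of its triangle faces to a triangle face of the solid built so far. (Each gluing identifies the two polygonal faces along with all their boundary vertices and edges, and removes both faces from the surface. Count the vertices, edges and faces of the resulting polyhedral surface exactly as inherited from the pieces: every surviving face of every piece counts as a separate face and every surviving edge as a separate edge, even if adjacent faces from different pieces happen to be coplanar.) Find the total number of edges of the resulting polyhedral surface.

61

A 13-gonal antiprism: V=26, E=52, F=28.
Attach a square bipyramid (V=6, E=12, F=8) along a 3-gon: merge 3 vertices and 3 edges, delete both glued faces → V=29, E=61, F=34.
Check: V − E + F = 29 − 61 + 34 = 2.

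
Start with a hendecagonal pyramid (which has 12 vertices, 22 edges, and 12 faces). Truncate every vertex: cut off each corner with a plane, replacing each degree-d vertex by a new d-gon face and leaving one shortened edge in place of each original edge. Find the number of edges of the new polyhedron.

Truncation replaces each original edge-end by a new vertex, so V′ = 2E = 44.
Each original edge survives, and each old vertex of degree d contributes d new edges; summing degrees gives Σd = 2E, so E′ = E + 2E = 3E = 66.
Each original face survives and each original vertex becomes one new face: F′ = F + V = 24.

66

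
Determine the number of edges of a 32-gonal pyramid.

64

A pyramid on an n-gon base has one n-gon and n triangles: V = 32 + 1 = 33, E = 2·32 = 64, F = 32 + 1 = 33.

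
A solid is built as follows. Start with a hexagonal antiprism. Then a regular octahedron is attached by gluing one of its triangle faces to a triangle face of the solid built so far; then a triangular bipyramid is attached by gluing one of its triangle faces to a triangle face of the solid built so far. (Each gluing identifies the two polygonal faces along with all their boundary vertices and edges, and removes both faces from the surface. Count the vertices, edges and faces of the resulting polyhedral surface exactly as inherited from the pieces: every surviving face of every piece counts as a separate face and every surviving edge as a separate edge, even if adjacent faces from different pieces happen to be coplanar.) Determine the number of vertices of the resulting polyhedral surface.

A hexagonal antiprism: V=12, E=24, F=14.
Attach a regular octahedron (V=6, E=12, F=8) along a 3-gon: merge 3 vertices and 3 edges, delete both glued faces → V=15, E=33, F=20.
Attach a triangular bipyramid (V=5, E=9, F=6) along a 3-gon: merge 3 vertices and 3 edges, delete both glued faces → V=17, E=39, F=24.
Check: V − E + F = 17 − 39 + 24 = 2.

17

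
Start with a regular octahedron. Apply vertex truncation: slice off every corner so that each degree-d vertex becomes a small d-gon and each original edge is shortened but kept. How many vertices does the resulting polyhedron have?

24

The base solid has V = 6, E = 12, F = 8.
Truncation replaces each original edge-end by a new vertex, so V′ = 2E = 24.
Each original edge survives, and each old vertex of degree d contributes d new edges; summing degrees gives Σd = 2E, so E′ = E + 2E = 3E = 36.
Each original face survives and each original vertex becomes one new face: F′ = F + V = 14.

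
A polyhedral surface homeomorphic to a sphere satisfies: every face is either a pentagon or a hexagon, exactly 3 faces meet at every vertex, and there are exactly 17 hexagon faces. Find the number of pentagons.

Let x be the number of pentagons; then F = 17 + x.
Edge–face incidences: 2E = 6·17 + 5·x = 102 + 5x.
Every vertex has degree 3, so 3V = 2E.
Euler: V − E + F = 2 ⇒ (2E)/3 − E + (17 + x) = 2.
Multiply by 6: 2·(2E) − 3·(2E) + 6·(17 + x) = 12, i.e. 102 + 6x − (102 + 5x) = 12.
Collecting terms: x = 12.
Then 2E = 102 + 5·12 = 162, so E = 81, V = 2E/3 = 54, F = 17 + 12 = 29.

12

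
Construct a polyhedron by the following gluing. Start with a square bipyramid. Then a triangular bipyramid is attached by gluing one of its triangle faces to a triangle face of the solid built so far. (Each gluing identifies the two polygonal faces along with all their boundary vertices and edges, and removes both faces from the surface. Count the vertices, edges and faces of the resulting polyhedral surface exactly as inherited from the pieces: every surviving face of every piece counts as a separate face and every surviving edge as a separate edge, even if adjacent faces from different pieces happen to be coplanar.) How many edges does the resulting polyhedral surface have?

A square bipyramid: V=6, E=12, F=8.
Attach a triangular bipyramid (V=5, E=9, F=6) along a 3-gon: merge 3 vertices and 3 edges, delete both glued faces → V=8, E=18, F=12.
Check: V − E + F = 8 − 18 + 12 = 2.

18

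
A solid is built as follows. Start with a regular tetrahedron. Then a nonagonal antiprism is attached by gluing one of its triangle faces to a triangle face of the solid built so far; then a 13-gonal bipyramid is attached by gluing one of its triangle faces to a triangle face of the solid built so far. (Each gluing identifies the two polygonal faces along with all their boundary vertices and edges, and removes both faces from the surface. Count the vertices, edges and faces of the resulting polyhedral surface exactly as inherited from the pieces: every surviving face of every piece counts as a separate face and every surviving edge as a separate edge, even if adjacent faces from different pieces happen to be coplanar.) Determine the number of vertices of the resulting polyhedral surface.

A regular tetrahedron: V=4, E=6, F=4.
Attach a nonagonal antiprism (V=18, E=36, F=20) along a 3-gon: merge 3 vertices and 3 edges, delete both glued faces → V=19, E=39, F=22.
Attach a 13-gonal bipyramid (V=15, E=39, F=26) along a 3-gon: merge 3 vertices and 3 edges, delete both glued faces → V=31, E=75, F=46.
Check: V − E + F = 31 − 75 + 46 = 2.

31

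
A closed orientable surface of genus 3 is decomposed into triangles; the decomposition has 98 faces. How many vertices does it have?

χ = 2 − 2·3 = -4, and every face is a triangle so 3F = 2E.
E = 3·98/2 = 147. Then V = -4 + E − F = -4 + 147 − 98 = 45.

45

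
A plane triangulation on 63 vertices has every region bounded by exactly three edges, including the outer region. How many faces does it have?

122

In a plane triangulation 3F = 2E and V − E + F = 2, so F = 2V − 4 = 2·63 − 4 = 122.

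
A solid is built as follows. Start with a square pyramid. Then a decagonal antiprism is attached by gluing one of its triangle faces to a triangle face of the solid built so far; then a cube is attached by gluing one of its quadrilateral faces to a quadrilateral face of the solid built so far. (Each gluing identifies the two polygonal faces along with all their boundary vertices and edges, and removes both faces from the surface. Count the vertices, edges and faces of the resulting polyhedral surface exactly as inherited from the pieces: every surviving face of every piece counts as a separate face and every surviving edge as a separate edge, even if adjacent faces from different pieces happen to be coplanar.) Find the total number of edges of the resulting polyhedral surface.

A square pyramid: V=5, E=8, F=5.
Attach a decagonal antiprism (V=20, E=40, F=22) along a 3-gon: merge 3 vertices and 3 edges, delete both glued faces → V=22, E=45, F=25.
Attach a cube (V=8, E=12, F=6) along a 4-gon: merge 4 vertices and 4 edges, delete both glued faces → V=26, E=53, F=29.
Check: V − E + F = 26 − 53 + 29 = 2.

53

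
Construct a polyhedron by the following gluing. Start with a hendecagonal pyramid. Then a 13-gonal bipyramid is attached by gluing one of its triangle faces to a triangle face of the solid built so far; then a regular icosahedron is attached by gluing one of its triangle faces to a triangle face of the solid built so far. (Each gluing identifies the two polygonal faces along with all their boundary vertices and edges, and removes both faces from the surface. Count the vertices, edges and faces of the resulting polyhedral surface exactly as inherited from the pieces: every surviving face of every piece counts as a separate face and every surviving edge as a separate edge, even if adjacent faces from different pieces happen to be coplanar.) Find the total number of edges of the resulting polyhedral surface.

A hendecagonal pyramid: V=12, E=22, F=12.
Attach a 13-gonal bipyramid (V=15, E=39, F=26) along a 3-gon: merge 3 vertices and 3 edges, delete both glued faces → V=24, E=58, F=36.
Attach a regular icosahedron (V=12, E=30, F=20) along a 3-gon: merge 3 vertices and 3 edges, delete both glued faces → V=33, E=85, F=54.
Check: V − E + F = 33 − 85 + 54 = 2.

85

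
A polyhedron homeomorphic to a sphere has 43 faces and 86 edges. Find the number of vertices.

Here V − E + F = 2.
V = 2 + E − F = 2 + 86 − 43 = 45.

45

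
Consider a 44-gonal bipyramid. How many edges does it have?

A bipyramid over an n-gon has 2n triangular faces and n + 2 vertices: V = 44 + 2 = 46, E = 3·44 = 132, F = 2·44 = 88.

132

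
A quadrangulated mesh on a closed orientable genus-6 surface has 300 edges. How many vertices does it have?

140

χ = 2 − 2·6 = -10, and every face is a square so 4F = 2E.
F = 2E/4 = 150. Then V = -10 + E − F = -10 + 300 − 150 = 140.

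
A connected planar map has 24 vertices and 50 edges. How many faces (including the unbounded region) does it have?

Euler's formula for a connected plane graph: V − E + F = 2, so F = 2 − 24 + 50 = 28.

28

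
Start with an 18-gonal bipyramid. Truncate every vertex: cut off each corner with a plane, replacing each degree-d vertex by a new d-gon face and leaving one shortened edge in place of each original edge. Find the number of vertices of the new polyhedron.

The base solid has V = 20, E = 54, F = 36.
Truncation replaces each original edge-end by a new vertex, so V′ = 2E = 108.
Each original edge survives, and each old vertex of degree d contributes d new edges; summing degrees gives Σd = 2E, so E′ = E + 2E = 3E = 162.
Each original face survives and each original vertex becomes one new face: F′ = F + V = 56.

108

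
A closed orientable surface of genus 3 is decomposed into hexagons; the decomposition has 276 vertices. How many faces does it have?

140

χ = 2 − 2·3 = -4, and every face is a hexagon so 6F = 2E.
V − E + F = -4 with E = 6F/2 gives 276 − (6/2 − 1)·F = -4, so F = 140 and E = 420.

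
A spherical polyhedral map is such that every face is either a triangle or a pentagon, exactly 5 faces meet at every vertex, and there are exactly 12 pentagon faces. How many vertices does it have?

60

Let x be the number of triangles; then F = 12 + x.
Edge–face incidences: 2E = 5·12 + 3·x = 60 + 3x.
Every vertex has degree 5, so 5V = 2E.
Euler: V − E + F = 2 ⇒ (2E)/5 − E + (12 + x) = 2.
Multiply by 10: 2·(2E) − 5·(2E) + 10·(12 + x) = 20, i.e. 120 + 10x − 3·(60 + 3x) = 20.
Collecting terms: x − 60 = 20, so x = 80.
Then 2E = 60 + 3·80 = 300, so E = 150, V = 2E/5 = 60, F = 12 + 80 = 92.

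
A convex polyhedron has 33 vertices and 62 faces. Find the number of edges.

Here V − E + F = 2.
E = V + F − (2) = 33 + 62 − (2) = 93.

93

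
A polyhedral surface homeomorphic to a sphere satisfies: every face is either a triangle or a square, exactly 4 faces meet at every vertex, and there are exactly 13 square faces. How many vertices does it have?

Let x be the number of triangles; then F = 13 + x.
Edge–face incidences: 2E = 4·13 + 3·x = 52 + 3x.
Every vertex has degree 4, so 4V = 2E.
Euler: V − E + F = 2 ⇒ (2E)/4 − E + (13 + x) = 2.
Multiply by 8: 2·(2E) − 4·(2E) + 8·(13 + x) = 16, i.e. 104 + 8x − 2·(52 + 3x) = 16.
Collecting terms: 2x = 16, so x = 8.
Then 2E = 52 + 3·8 = 76, so E = 38, V = 2E/4 = 19, F = 13 + 8 = 21.

19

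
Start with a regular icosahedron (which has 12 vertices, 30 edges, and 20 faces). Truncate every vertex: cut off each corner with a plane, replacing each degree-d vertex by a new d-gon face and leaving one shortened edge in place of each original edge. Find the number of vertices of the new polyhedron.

60

Truncation replaces each original edge-end by a new vertex, so V′ = 2E = 60.
Each original edge survives, and each old vertex of degree d contributes d new edges; summing degrees gives Σd = 2E, so E′ = E + 2E = 3E = 90.
Each original face survives and each original vertex becomes one new face: F′ = F + V = 32.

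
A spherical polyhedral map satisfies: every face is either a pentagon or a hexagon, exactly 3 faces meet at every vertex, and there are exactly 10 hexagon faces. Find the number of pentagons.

Let x be the number of pentagons; then F = 10 + x.
Edge–face incidences: 2E = 6·10 + 5·x = 60 + 5x.
Every vertex has degree 3, so 3V = 2E.
Euler: V − E + F = 2 ⇒ (2E)/3 − E + (10 + x) = 2.
Multiply by 6: 2·(2E) − 3·(2E) + 6·(10 + x) = 12, i.e. 60 + 6x − (60 + 5x) = 12.
Collecting terms: x = 12.
Then 2E = 60 + 5·12 = 120, so E = 60, V = 2E/3 = 40, F = 10 + 12 = 22.

12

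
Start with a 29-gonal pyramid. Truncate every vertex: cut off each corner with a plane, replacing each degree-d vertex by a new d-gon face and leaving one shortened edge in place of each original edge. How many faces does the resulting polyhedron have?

60

The base solid has V = 30, E = 58, F = 30.
Truncation replaces each original edge-end by a new vertex, so V′ = 2E = 116.
Each original edge survives, and each old vertex of degree d contributes d new edges; summing degrees gives Σd = 2E, so E′ = E + 2E = 3E = 174.
Each original face survives and each original vertex becomes one new face: F′ = F + V = 60.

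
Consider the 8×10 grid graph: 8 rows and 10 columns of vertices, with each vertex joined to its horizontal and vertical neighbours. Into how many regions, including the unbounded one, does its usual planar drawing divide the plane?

The grid has V = 8·10 = 80 vertices and E = 8·9 + 10·7 = 142 edges.
F = 2 − V + E = 2 − 80 + 142 = 64.

64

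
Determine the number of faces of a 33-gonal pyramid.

A pyramid on an n-gon base has one n-gon and n triangles: V = 33 + 1 = 34, E = 2·33 = 66, F = 33 + 1 = 34.
Check: V − E + F = 34 − 66 + 34 = 2.

34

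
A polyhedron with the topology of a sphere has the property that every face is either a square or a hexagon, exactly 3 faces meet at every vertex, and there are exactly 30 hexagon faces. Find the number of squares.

6

Let x be the number of squares; then F = 30 + x.
Edge–face incidences: 2E = 6·30 + 4·x = 180 + 4x.
Every vertex has degree 3, so 3V = 2E.
Euler: V − E + F = 2 ⇒ (2E)/3 − E + (30 + x) = 2.
Multiply by 6: 2·(2E) − 3·(2E) + 6·(30 + x) = 12, i.e. 180 + 6x − (180 + 4x) = 12.
Collecting terms: 2x = 12, so x = 6.
Then 2E = 180 + 4·6 = 204, so E = 102, V = 2E/3 = 68, F = 30 + 6 = 36.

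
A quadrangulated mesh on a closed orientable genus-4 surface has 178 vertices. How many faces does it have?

χ = 2 − 2·4 = -6, and every face is a square so 4F = 2E.
V − E + F = -6 with E = 4F/2 gives 178 − (4/2 − 1)·F = -6, so F = 184 and E = 368.

184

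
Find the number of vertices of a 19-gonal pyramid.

A pyramid on an n-gon base has one n-gon and n triangles: V = 19 + 1 = 20, E = 2·19 = 38, F = 19 + 1 = 20.

20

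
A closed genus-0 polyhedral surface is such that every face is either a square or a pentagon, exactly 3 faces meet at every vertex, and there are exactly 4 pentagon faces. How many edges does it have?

Let x be the number of squares; then F = 4 + x.
Edge–face incidences: 2E = 5·4 + 4·x = 20 + 4x.
Every vertex has degree 3, so 3V = 2E.
Euler: V − E + F = 2 ⇒ (2E)/3 − E + (4 + x) = 2.
Multiply by 6: 2·(2E) − 3·(2E) + 6·(4 + x) = 12, i.e. 24 + 6x − (20 + 4x) = 12.
Collecting terms: 2x + 4 = 12, so 2x = 8, so x = 4.
Then 2E = 20 + 4·4 = 36, so E = 18, V = 2E/3 = 12, F = 4 + 4 = 8.

18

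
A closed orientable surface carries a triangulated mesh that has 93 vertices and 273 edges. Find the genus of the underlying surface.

Every face is a triangle and each edge borders two faces, so 3F = 2·273, giving F = 182.
χ = V − E + F = 93 − 273 + 182 = 2.
For a closed orientable surface χ = 2 − 2g, so g = (2 − (2))/2 = 0.

0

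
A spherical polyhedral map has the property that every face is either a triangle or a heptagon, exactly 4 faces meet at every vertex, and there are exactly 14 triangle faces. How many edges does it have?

28

Let x be the number of heptagons; then F = 14 + x.
Edge–face incidences: 2E = 3·14 + 7·x = 42 + 7x.
Every vertex has degree 4, so 4V = 2E.
Euler: V − E + F = 2 ⇒ (2E)/4 − E + (14 + x) = 2.
Multiply by 8: 2·(2E) − 4·(2E) + 8·(14 + x) = 16, i.e. 112 + 8x − 2·(42 + 7x) = 16.
Collecting terms: −6x + 28 = 16, so −6x = −12, so x = 2.
Then 2E = 42 + 7·2 = 56, so E = 28, V = 2E/4 = 14, F = 14 + 2 = 16.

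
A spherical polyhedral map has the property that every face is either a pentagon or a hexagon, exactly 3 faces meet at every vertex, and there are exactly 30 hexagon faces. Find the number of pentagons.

Let x be the number of pentagons; then F = 30 + x.
Edge–face incidences: 2E = 6·30 + 5·x = 180 + 5x.
Every vertex has degree 3, so 3V = 2E.
Euler: V − E + F = 2 ⇒ (2E)/3 − E + (30 + x) = 2.
Multiply by 6: 2·(2E) − 3·(2E) + 6·(30 + x) = 12, i.e. 180 + 6x − (180 + 5x) = 12.
Collecting terms: x = 12.
Then 2E = 180 + 5·12 = 240, so E = 120, V = 2E/3 = 80, F = 30 + 12 = 42.

12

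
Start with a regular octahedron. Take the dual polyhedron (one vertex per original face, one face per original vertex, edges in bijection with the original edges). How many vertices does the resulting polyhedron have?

The base solid has V = 6, E = 12, F = 8.
The dual swaps V and F and preserves E: V′ = F = 8, E′ = E = 12, F′ = V = 6.

8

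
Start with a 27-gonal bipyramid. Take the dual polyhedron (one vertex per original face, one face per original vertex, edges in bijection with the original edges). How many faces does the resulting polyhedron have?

29

The base solid has V = 29, E = 81, F = 54.
The dual swaps V and F and preserves E: V′ = F = 54, E′ = E = 81, F′ = V = 29.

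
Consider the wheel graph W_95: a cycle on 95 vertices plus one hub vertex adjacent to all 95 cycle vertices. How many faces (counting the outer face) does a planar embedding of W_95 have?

96

W_95 has V = 95 + 1 = 96 vertices and E = 2·95 = 190 edges.
By Euler's formula F = 2 − V + E = 2 − 96 + 190 = 96.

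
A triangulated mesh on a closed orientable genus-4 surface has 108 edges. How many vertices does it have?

30

χ = 2 − 2·4 = -6, and every face is a triangle so 3F = 2E.
F = 2E/3 = 72. Then V = -6 + E − F = -6 + 108 − 72 = 30.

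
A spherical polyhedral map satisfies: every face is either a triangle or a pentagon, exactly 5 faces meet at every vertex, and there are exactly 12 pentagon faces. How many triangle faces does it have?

80

Let x be the number of triangles; then F = 12 + x.
Edge–face incidences: 2E = 5·12 + 3·x = 60 + 3x.
Every vertex has degree 5, so 5V = 2E.
Euler: V − E + F = 2 ⇒ (2E)/5 − E + (12 + x) = 2.
Multiply by 10: 2·(2E) − 5·(2E) + 10·(12 + x) = 20, i.e. 120 + 10x − 3·(60 + 3x) = 20.
Collecting terms: x − 60 = 20, so x = 80.
Then 2E = 60 + 3·80 = 300, so E = 150, V = 2E/5 = 60, F = 12 + 80 = 92.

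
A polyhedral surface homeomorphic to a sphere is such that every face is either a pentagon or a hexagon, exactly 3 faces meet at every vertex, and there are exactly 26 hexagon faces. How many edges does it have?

108

Let x be the number of pentagons; then F = 26 + x.
Edge–face incidences: 2E = 6·26 + 5·x = 156 + 5x.
Every vertex has degree 3, so 3V = 2E.
Euler: V − E + F = 2 ⇒ (2E)/3 − E + (26 + x) = 2.
Multiply by 6: 2·(2E) − 3·(2E) + 6·(26 + x) = 12, i.e. 156 + 6x − (156 + 5x) = 12.
Collecting terms: x = 12.
Then 2E = 156 + 5·12 = 216, so E = 108, V = 2E/3 = 72, F = 26 + 12 = 38.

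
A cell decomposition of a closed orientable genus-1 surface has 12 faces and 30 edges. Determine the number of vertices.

For a closed orientable surface of genus 1, χ = 2 − 2·1 = 0.
V = 0 + E − F = 0 + 30 − 12 = 18.

18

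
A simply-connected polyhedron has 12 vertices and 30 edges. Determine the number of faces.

Here V − E + F = 2.
F = 2 − V + E = 2 − 12 + 30 = 20.

20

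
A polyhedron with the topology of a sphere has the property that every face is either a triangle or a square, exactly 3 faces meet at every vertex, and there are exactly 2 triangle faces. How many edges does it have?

9

Let x be the number of squares; then F = 2 + x.
Edge–face incidences: 2E = 3·2 + 4·x = 6 + 4x.
Every vertex has degree 3, so 3V = 2E.
Euler: V − E + F = 2 ⇒ (2E)/3 − E + (2 + x) = 2.
Multiply by 6: 2·(2E) − 3·(2E) + 6·(2 + x) = 12, i.e. 12 + 6x − (6 + 4x) = 12.
Collecting terms: 2x + 6 = 12, so 2x = 6, so x = 3.
Then 2E = 6 + 4·3 = 18, so E = 9, V = 2E/3 = 6, F = 2 + 3 = 5.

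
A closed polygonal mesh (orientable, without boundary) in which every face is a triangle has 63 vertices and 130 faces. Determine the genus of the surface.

2

Every face is a triangle, so 2E = 3·130 = 390, giving E = 195.
χ = V − E + F = 63 − 195 + 130 = -2.
For a closed orientable surface χ = 2 − 2g, so g = (2 − (-2))/2 = 2.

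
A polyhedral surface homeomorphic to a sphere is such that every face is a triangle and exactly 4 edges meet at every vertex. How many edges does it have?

12

Each face has 3 edges and each edge borders two faces, so 2E = 3F.
Each vertex has degree 4, so 4V = 2E and hence V = 3F/4.
Euler: V − E + F = 2 ⇒ (3F/4) − (3F/2) + F = 2.
Multiply by 8: (6 − 12 + 8)F = 16, i.e. 2F = 16.
So F = 8, E = 3·8/2 = 12, V = 3·8/4 = 6.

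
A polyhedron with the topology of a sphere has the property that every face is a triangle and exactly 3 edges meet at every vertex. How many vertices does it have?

Each face has 3 edges and each edge borders two faces, so 2E = 3F.
Each vertex has degree 3, so 3V = 2E and hence V = 3F/3.
Euler: V − E + F = 2 ⇒ (3F/3) − (3F/2) + F = 2.
Multiply by 6: (6 − 9 + 6)F = 12, i.e. 3F = 12.
So F = 4, E = 3·4/2 = 6, V = 3·4/3 = 4.

4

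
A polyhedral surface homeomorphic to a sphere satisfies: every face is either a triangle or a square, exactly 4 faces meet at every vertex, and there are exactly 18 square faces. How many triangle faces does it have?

8

Let x be the number of triangles; then F = 18 + x.
Edge–face incidences: 2E = 4·18 + 3·x = 72 + 3x.
Every vertex has degree 4, so 4V = 2E.
Euler: V − E + F = 2 ⇒ (2E)/4 − E + (18 + x) = 2.
Multiply by 8: 2·(2E) − 4·(2E) + 8·(18 + x) = 16, i.e. 144 + 8x − 2·(72 + 3x) = 16.
Collecting terms: 2x = 16, so x = 8.
Then 2E = 72 + 3·8 = 96, so E = 48, V = 2E/4 = 24, F = 18 + 8 = 26.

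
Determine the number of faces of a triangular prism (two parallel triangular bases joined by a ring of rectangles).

A prism on an n-gon has two n-gon bases and n rectangular sides: V = 2·3 = 6, E = 3·3 = 9, F = 3 + 2 = 5.
Check: V − E + F = 6 − 9 + 5 = 2.

5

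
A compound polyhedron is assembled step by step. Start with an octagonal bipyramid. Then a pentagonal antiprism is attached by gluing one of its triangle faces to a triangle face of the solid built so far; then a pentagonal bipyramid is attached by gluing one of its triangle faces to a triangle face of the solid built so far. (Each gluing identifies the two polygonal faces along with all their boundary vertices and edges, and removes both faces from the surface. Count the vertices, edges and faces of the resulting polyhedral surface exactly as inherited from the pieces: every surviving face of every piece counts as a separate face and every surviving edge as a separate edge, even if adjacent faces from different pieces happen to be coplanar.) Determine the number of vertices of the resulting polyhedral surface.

21

An octagonal bipyramid: V=10, E=24, F=16.
Attach a pentagonal antiprism (V=10, E=20, F=12) along a 3-gon: merge 3 vertices and 3 edges, delete both glued faces → V=17, E=41, F=26.
Attach a pentagonal bipyramid (V=7, E=15, F=10) along a 3-gon: merge 3 vertices and 3 edges, delete both glued faces → V=21, E=53, F=34.
Check: V − E + F = 21 − 53 + 34 = 2.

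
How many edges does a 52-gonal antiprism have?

208

An antiprism on an n-gon has two n-gon caps and 2n triangles: V = 2·52 = 104, E = 4·52 = 208, F = 2·52 + 2 = 106.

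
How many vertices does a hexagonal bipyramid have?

8

A bipyramid over an n-gon has 2n triangular faces and n + 2 vertices: V = 6 + 2 = 8, E = 3·6 = 18, F = 2·6 = 12.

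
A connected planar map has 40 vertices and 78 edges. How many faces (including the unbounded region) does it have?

40

Euler's formula for a connected plane graph: V − E + F = 2, so F = 2 − 40 + 78 = 40.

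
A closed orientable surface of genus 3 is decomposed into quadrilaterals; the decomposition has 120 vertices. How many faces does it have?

χ = 2 − 2·3 = -4, and every face is a square so 4F = 2E.
V − E + F = -4 with E = 4F/2 gives 120 − (4/2 − 1)·F = -4, so F = 124 and E = 248.

124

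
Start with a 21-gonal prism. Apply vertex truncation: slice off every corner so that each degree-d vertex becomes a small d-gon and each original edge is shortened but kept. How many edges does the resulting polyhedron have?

The base solid has V = 42, E = 63, F = 23.
Truncation replaces each original edge-end by a new vertex, so V′ = 2E = 126.
Each original edge survives, and each old vertex of degree d contributes d new edges; summing degrees gives Σd = 2E, so E′ = E + 2E = 3E = 189.
Each original face survives and each original vertex becomes one new face: F′ = F + V = 65.

189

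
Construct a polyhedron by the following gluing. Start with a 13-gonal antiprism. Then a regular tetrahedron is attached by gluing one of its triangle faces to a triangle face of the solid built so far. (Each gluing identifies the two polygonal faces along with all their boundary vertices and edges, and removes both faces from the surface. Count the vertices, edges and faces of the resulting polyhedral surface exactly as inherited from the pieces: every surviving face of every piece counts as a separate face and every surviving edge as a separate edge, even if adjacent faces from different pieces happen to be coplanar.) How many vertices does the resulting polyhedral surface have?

A 13-gonal antiprism: V=26, E=52, F=28.
Attach a regular tetrahedron (V=4, E=6, F=4) along a 3-gon: merge 3 vertices and 3 edges, delete both glued faces → V=27, E=55, F=30.
Check: V − E + F = 27 − 55 + 30 = 2.

27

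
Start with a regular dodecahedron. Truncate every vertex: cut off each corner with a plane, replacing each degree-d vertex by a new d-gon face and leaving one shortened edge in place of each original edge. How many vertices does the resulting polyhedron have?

The base solid has V = 20, E = 30, F = 12.
Truncation replaces each original edge-end by a new vertex, so V′ = 2E = 60.
Each original edge survives, and each old vertex of degree d contributes d new edges; summing degrees gives Σd = 2E, so E′ = E + 2E = 3E = 90.
Each original face survives and each original vertex becomes one new face: F′ = F + V = 32.

60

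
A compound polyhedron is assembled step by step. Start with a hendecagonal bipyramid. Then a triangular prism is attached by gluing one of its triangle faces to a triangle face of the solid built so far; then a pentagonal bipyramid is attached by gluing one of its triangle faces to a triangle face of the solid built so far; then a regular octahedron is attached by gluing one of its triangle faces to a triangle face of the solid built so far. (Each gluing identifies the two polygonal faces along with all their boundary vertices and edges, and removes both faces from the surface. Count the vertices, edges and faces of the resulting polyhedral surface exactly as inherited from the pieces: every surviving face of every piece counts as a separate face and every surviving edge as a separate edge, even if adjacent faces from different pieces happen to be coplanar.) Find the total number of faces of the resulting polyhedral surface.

A hendecagonal bipyramid: V=13, E=33, F=22.
Attach a triangular prism (V=6, E=9, F=5) along a 3-gon: merge 3 vertices and 3 edges, delete both glued faces → V=16, E=39, F=25.
Attach a pentagonal bipyramid (V=7, E=15, F=10) along a 3-gon: merge 3 vertices and 3 edges, delete both glued faces → V=20, E=51, F=33.
Attach a regular octahedron (V=6, E=12, F=8) along a 3-gon: merge 3 vertices and 3 edges, delete both glued faces → V=23, E=60, F=39.
Check: V − E + F = 23 − 60 + 39 = 2.

39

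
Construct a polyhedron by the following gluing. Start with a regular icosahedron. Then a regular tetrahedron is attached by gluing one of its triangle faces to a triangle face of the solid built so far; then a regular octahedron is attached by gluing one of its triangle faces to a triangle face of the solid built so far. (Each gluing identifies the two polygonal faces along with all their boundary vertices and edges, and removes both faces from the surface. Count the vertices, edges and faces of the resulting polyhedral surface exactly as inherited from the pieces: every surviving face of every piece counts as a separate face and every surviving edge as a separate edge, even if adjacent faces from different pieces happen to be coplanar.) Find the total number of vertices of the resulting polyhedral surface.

16

A regular icosahedron: V=12, E=30, F=20.
Attach a regular tetrahedron (V=4, E=6, F=4) along a 3-gon: merge 3 vertices and 3 edges, delete both glued faces → V=13, E=33, F=22.
Attach a regular octahedron (V=6, E=12, F=8) along a 3-gon: merge 3 vertices and 3 edges, delete both glued faces → V=16, E=42, F=28.
Check: V − E + F = 16 − 42 + 28 = 2.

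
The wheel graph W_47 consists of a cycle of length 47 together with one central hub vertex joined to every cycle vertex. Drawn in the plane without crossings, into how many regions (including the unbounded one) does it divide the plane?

48

W_47 has V = 47 + 1 = 48 vertices and E = 2·47 = 94 edges.
By Euler's formula F = 2 − V + E = 2 − 48 + 94 = 48.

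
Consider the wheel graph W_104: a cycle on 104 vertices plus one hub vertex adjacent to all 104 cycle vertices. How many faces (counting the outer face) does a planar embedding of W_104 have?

W_104 has V = 104 + 1 = 105 vertices and E = 2·104 = 208 edges.
By Euler's formula F = 2 − V + E = 2 − 105 + 208 = 105.

105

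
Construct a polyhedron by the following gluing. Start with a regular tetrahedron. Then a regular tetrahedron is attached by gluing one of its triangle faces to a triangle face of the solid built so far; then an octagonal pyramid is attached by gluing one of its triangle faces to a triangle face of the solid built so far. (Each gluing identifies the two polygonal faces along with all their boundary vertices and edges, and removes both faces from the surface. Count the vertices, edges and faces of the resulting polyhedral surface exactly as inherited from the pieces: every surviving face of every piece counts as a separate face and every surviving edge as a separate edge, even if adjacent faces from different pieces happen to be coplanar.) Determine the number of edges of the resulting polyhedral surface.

22

A regular tetrahedron: V=4, E=6, F=4.
Attach a regular tetrahedron (V=4, E=6, F=4) along a 3-gon: merge 3 vertices and 3 edges, delete both glued faces → V=5, E=9, F=6.
Attach an octagonal pyramid (V=9, E=16, F=9) along a 3-gon: merge 3 vertices and 3 edges, delete both glued faces → V=11, E=22, F=13.
Check: V − E + F = 11 − 22 + 13 = 2.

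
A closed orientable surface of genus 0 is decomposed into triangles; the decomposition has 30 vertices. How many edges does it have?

84

χ = 2 − 2·0 = 2, and every face is a triangle so 3F = 2E.
V − E + F = 2 with E = 3F/2 gives 30 − (3/2 − 1)·F = 2, so F = 56 and E = 84.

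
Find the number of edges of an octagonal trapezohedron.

32

The n-trapezohedron (dual of the n-antiprism) has V = 2·8 + 2 = 18, E = 4·8 = 32, F = 2·8 = 16.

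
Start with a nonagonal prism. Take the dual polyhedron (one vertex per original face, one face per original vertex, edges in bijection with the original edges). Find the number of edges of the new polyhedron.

27

The base solid has V = 18, E = 27, F = 11.
The dual swaps V and F and preserves E: V′ = F = 11, E′ = E = 27, F′ = V = 18.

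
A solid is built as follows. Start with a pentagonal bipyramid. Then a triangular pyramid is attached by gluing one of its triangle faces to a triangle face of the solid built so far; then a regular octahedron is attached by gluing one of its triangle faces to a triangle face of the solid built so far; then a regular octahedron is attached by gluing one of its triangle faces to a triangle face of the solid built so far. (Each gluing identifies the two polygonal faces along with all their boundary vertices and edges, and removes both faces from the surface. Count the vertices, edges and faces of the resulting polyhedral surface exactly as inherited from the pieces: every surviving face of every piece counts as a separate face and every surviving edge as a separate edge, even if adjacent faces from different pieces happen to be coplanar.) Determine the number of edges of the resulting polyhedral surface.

36

A pentagonal bipyramid: V=7, E=15, F=10.
Attach a triangular pyramid (V=4, E=6, F=4) along a 3-gon: merge 3 vertices and 3 edges, delete both glued faces → V=8, E=18, F=12.
Attach a regular octahedron (V=6, E=12, F=8) along a 3-gon: merge 3 vertices and 3 edges, delete both glued faces → V=11, E=27, F=18.
Attach a regular octahedron (V=6, E=12, F=8) along a 3-gon: merge 3 vertices and 3 edges, delete both glued faces → V=14, E=36, F=24.
Check: V − E + F = 14 − 36 + 24 = 2.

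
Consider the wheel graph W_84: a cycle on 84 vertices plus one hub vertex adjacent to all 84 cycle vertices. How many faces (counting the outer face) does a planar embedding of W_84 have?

W_84 has V = 84 + 1 = 85 vertices and E = 2·84 = 168 edges.
By Euler's formula F = 2 − V + E = 2 − 85 + 168 = 85.

85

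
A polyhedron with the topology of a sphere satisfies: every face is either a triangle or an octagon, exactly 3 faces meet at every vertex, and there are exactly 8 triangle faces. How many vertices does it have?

Let x be the number of octagons; then F = 8 + x.
Edge–face incidences: 2E = 3·8 + 8·x = 24 + 8x.
Every vertex has degree 3, so 3V = 2E.
Euler: V − E + F = 2 ⇒ (2E)/3 − E + (8 + x) = 2.
Multiply by 6: 2·(2E) − 3·(2E) + 6·(8 + x) = 12, i.e. 48 + 6x − (24 + 8x) = 12.
Collecting terms: −2x + 24 = 12, so −2x = −12, so x = 6.
Then 2E = 24 + 8·6 = 72, so E = 36, V = 2E/3 = 24, F = 8 + 6 = 14.

24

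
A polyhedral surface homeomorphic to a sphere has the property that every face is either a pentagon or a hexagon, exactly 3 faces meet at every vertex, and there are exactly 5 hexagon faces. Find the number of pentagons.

12

Let x be the number of pentagons; then F = 5 + x.
Edge–face incidences: 2E = 6·5 + 5·x = 30 + 5x.
Every vertex has degree 3, so 3V = 2E.
Euler: V − E + F = 2 ⇒ (2E)/3 − E + (5 + x) = 2.
Multiply by 6: 2·(2E) − 3·(2E) + 6·(5 + x) = 12, i.e. 30 + 6x − (30 + 5x) = 12.
Collecting terms: x = 12.
Then 2E = 30 + 5·12 = 90, so E = 45, V = 2E/3 = 30, F = 5 + 12 = 17.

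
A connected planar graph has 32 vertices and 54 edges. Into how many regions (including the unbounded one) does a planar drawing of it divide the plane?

24

Euler's formula for a connected plane graph: V − E + F = 2, so F = 2 − 32 + 54 = 24.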